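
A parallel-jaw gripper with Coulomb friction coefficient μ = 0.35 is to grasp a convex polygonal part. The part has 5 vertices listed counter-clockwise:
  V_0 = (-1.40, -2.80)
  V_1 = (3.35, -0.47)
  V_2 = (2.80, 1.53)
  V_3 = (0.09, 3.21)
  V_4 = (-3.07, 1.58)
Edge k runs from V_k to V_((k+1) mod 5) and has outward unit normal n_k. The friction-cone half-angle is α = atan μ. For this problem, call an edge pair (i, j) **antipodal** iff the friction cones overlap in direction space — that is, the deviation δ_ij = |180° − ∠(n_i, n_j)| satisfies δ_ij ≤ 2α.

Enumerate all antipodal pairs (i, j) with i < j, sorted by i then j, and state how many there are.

count = 3; pairs: (0,3), (1,4), (2,4)

α = atan 0.35 = 19.29°;  2α = 38.58°
n_0 = (+0.4404, -0.8978)
n_1 = (+0.9642, +0.2652)
n_2 = (+0.5269, +0.8499)
n_3 = (-0.4584, +0.8887)
n_4 = (-0.9344, -0.3563)
  (0,1): δ = 100.75°  ·
  (0,2): δ = 57.93°  ·
  (0,3): δ = 1.16°  ✓
  (0,4): δ = 84.74°  ·
  (1,2): δ = 137.17°  ·
  (1,3): δ = 78.09°  ·
  (1,4): δ = 5.49°  ✓
  (2,3): δ = 120.92°  ·
  (2,4): δ = 37.33°  ✓
  (3,4): δ = 96.41°  ·
antipodal pairs: 3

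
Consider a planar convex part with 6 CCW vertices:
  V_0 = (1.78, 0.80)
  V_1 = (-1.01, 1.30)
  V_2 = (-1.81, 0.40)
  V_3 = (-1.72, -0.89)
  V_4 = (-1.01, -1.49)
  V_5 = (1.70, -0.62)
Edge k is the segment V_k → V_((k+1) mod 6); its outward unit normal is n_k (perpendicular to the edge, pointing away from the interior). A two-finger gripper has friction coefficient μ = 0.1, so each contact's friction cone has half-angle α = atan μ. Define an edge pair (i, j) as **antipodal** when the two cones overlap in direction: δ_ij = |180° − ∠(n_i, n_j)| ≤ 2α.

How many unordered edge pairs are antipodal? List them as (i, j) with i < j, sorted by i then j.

α = atan 0.1 = 5.71°;  2α = 11.42°
n_0 = (+0.1764, +0.9843)
n_1 = (-0.7474, +0.6644)
n_2 = (-0.9976, -0.0696)
n_3 = (-0.6455, -0.7638)
n_4 = (+0.3057, -0.9521)
n_5 = (+0.9984, -0.0562)
  (0,1): δ = 121.47°  ·
  (0,2): δ = 75.85°  ·
  (0,3): δ = 30.04°  ·
  (0,4): δ = 27.96°  ·
  (0,5): δ = 96.94°  ·
  (1,2): δ = 134.38°  ·
  (1,3): δ = 88.57°  ·
  (1,4): δ = 30.57°  ·
  (1,5): δ = 38.41°  ·
  (2,3): δ = 134.19°  ·
  (2,4): δ = 76.19°  ·
  (2,5): δ = 7.22°  ✓
  (3,4): δ = 122.00°  ·
  (3,5): δ = 53.02°  ·
  (4,5): δ = 111.02°  ·
antipodal pairs: 1

count = 1; pairs: (2,5)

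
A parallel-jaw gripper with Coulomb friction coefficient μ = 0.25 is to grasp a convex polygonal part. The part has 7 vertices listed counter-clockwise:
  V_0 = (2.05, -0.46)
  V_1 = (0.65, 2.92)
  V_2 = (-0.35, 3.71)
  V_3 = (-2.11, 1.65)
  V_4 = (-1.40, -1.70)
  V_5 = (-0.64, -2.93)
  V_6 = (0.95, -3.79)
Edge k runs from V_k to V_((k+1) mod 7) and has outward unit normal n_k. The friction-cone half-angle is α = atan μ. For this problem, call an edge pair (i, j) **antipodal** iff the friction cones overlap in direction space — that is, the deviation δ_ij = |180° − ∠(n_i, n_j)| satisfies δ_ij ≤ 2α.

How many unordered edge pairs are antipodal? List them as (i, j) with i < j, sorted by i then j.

count = 5; pairs: (0,3), (0,4), (1,4), (1,5), (2,6)

α = atan 0.25 = 14.04°;  2α = 28.07°
n_0 = (+0.9239, +0.3827)
n_1 = (+0.6199, +0.7847)
n_2 = (-0.7603, +0.6496)
n_3 = (-0.9783, -0.2073)
n_4 = (-0.8507, -0.5256)
n_5 = (-0.4757, -0.8796)
n_6 = (+0.9495, -0.3137)
  (0,1): δ = 150.81°  ·
  (0,2): δ = 63.01°  ·
  (0,3): δ = 10.53°  ✓
  (0,4): δ = 9.21°  ✓
  (0,5): δ = 39.09°  ·
  (0,6): δ = 139.22°  ·
  (1,2): δ = 92.20°  ·
  (1,3): δ = 39.73°  ·
  (1,4): δ = 19.98°  ✓
  (1,5): δ = 9.90°  ✓
  (1,6): δ = 110.03°  ·
  (2,3): δ = 127.52°  ·
  (2,4): δ = 107.78°  ·
  (2,5): δ = 77.90°  ·
  (2,6): δ = 22.23°  ✓
  (3,4): δ = 160.25°  ·
  (3,5): δ = 130.37°  ·
  (3,6): δ = 30.25°  ·
  (4,5): δ = 150.12°  ·
  (4,6): δ = 49.99°  ·
  (5,6): δ = 79.87°  ·
antipodal pairs: 5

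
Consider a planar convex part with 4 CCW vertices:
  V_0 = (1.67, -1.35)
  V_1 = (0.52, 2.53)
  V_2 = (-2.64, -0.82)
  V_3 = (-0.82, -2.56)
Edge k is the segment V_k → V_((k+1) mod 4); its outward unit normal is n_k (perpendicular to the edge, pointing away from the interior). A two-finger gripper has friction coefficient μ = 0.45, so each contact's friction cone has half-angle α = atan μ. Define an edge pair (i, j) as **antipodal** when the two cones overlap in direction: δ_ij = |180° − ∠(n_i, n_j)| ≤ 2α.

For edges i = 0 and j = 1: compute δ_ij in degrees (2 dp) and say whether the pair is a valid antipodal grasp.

δ = 59.84°, invalid

α = atan 0.45 = 24.23°;  2α = 48.46°
edge 0: e_0 = (-1.15, +3.88);  n_0 = (+0.9588, +0.2842)
edge 1: e_1 = (-3.16, -3.35);  n_1 = (-0.7274, +0.6862)
∠(n_0, n_1) = 120.16°
δ = |180° − 120.16°| = 59.84°
59.84° > 2α = 48.46°  →  invalid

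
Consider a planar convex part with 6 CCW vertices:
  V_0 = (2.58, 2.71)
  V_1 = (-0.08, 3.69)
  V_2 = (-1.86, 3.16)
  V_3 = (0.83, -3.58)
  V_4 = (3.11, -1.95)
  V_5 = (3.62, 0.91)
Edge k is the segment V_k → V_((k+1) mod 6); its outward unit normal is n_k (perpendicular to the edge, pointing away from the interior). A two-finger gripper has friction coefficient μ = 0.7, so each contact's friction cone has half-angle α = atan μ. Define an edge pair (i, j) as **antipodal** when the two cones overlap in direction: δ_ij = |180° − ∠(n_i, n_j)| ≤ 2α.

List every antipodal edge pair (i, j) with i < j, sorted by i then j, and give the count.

count = 6; pairs: (0,2), (0,3), (1,3), (1,4), (2,4), (2,5)

α = atan 0.7 = 34.99°;  2α = 69.98°
n_0 = (+0.3457, +0.9383)
n_1 = (-0.2854, +0.9584)
n_2 = (-0.9288, -0.3707)
n_3 = (+0.5816, -0.8135)
n_4 = (+0.9845, -0.1756)
n_5 = (+0.8659, +0.5003)
  (0,1): δ = 143.19°  ·
  (0,2): δ = 48.02°  ✓
  (0,3): δ = 55.79°  ✓
  (0,4): δ = 100.11°  ·
  (0,5): δ = 140.24°  ·
  (1,2): δ = 84.82°  ·
  (1,3): δ = 18.98°  ✓
  (1,4): δ = 63.31°  ✓
  (1,5): δ = 103.44°  ·
  (2,3): δ = 76.20°  ·
  (2,4): δ = 31.87°  ✓
  (2,5): δ = 8.26°  ✓
  (3,4): δ = 135.67°  ·
  (3,5): δ = 95.54°  ·
  (4,5): δ = 139.87°  ·
antipodal pairs: 6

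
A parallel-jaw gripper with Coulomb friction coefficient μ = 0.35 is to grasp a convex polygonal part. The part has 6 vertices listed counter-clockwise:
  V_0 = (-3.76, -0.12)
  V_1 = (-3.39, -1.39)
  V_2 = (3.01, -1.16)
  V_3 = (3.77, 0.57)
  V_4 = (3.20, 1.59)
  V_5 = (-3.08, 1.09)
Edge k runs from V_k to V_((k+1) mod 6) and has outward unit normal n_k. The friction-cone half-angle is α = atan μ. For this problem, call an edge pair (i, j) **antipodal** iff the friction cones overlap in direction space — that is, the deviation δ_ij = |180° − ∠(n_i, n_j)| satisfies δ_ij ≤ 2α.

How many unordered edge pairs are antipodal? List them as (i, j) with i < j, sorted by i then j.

α = atan 0.35 = 19.29°;  2α = 38.58°
n_0 = (-0.9601, -0.2797)
n_1 = (+0.0359, -0.9994)
n_2 = (+0.9155, -0.4022)
n_3 = (+0.8729, +0.4878)
n_4 = (-0.0794, +0.9968)
n_5 = (-0.8718, +0.4899)
  (0,1): δ = 104.18°  ·
  (0,2): δ = 39.96°  ·
  (0,3): δ = 12.95°  ✓
  (0,4): δ = 78.31°  ·
  (0,5): δ = 134.42°  ·
  (1,2): δ = 115.77°  ·
  (1,3): δ = 62.86°  ·
  (1,4): δ = 2.49°  ✓
  (1,5): δ = 58.61°  ·
  (2,3): δ = 127.09°  ·
  (2,4): δ = 61.73°  ·
  (2,5): δ = 5.62°  ✓
  (3,4): δ = 114.65°  ·
  (3,5): δ = 58.53°  ·
  (4,5): δ = 123.89°  ·
antipodal pairs: 3

count = 3; pairs: (0,3), (1,4), (2,5)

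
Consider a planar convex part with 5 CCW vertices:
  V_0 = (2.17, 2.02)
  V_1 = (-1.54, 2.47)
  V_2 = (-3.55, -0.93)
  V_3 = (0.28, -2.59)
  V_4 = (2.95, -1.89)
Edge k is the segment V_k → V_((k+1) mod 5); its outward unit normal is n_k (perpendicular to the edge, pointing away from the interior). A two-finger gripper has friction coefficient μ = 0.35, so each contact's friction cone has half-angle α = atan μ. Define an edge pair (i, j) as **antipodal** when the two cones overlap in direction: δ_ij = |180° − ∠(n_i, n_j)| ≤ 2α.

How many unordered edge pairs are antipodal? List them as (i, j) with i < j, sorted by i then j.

α = atan 0.35 = 19.29°;  2α = 38.58°
n_0 = (+0.1204, +0.9927)
n_1 = (-0.8608, +0.5089)
n_2 = (-0.3977, -0.9175)
n_3 = (+0.2536, -0.9673)
n_4 = (+0.9807, +0.1956)
  (0,1): δ = 113.67°  ·
  (0,2): δ = 16.52°  ✓
  (0,3): δ = 21.61°  ✓
  (0,4): δ = 108.20°  ·
  (1,2): δ = 82.84°  ·
  (1,3): δ = 44.72°  ·
  (1,4): δ = 41.87°  ·
  (2,3): δ = 141.88°  ·
  (2,4): δ = 55.29°  ·
  (3,4): δ = 93.41°  ·
antipodal pairs: 2

count = 2; pairs: (0,2), (0,3)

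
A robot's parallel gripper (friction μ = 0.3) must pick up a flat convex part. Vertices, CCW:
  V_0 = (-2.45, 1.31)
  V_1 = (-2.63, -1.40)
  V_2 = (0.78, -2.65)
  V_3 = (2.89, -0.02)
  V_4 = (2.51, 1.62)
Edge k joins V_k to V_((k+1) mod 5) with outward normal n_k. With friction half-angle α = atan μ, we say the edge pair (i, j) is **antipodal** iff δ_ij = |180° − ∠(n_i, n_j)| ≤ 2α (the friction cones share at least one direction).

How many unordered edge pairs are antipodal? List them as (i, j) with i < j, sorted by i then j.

count = 2; pairs: (0,3), (1,4)

α = atan 0.3 = 16.70°;  2α = 33.40°
n_0 = (-0.9978, +0.0663)
n_1 = (-0.3442, -0.9389)
n_2 = (+0.7800, -0.6258)
n_3 = (+0.9742, +0.2257)
n_4 = (-0.0624, +0.9981)
  (0,1): δ = 106.33°  ·
  (0,2): δ = 34.94°  ·
  (0,3): δ = 16.85°  ✓
  (0,4): δ = 97.38°  ·
  (1,2): δ = 108.61°  ·
  (1,3): δ = 56.82°  ·
  (1,4): δ = 23.71°  ✓
  (2,3): δ = 128.21°  ·
  (2,4): δ = 47.68°  ·
  (3,4): δ = 99.47°  ·
antipodal pairs: 2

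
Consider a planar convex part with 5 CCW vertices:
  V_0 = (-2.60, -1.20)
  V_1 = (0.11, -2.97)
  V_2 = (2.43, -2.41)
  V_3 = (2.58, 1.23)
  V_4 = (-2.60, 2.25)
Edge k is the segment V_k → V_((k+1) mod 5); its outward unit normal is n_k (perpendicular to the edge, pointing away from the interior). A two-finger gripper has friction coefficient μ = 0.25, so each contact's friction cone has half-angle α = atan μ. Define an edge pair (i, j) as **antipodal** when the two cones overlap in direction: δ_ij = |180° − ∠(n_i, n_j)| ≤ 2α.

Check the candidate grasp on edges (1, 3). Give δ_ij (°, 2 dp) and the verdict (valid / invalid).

α = atan 0.25 = 14.04°;  2α = 28.07°
edge 1: e_1 = (+2.32, +0.56);  n_1 = (+0.2346, -0.9721)
edge 3: e_3 = (-5.18, +1.02);  n_3 = (+0.1932, +0.9812)
∠(n_1, n_3) = 155.29°
δ = |180° − 155.29°| = 24.71°
24.71° ≤ 2α = 28.07°  →  valid

δ = 24.71°, valid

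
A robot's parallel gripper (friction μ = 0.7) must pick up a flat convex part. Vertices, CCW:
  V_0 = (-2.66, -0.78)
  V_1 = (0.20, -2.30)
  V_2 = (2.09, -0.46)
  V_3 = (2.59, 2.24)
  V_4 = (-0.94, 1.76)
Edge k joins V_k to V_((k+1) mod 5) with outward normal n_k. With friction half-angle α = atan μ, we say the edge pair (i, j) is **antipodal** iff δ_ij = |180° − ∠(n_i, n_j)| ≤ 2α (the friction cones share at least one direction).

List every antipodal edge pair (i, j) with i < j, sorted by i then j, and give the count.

count = 4; pairs: (0,3), (1,3), (1,4), (2,4)

α = atan 0.7 = 34.99°;  2α = 69.98°
n_0 = (-0.4693, -0.8830)
n_1 = (+0.6976, -0.7165)
n_2 = (+0.9833, -0.1821)
n_3 = (-0.1347, +0.9909)
n_4 = (-0.8280, +0.5607)
  (0,1): δ = 107.78°  ·
  (0,2): δ = 72.50°  ·
  (0,3): δ = 35.73°  ✓
  (0,4): δ = 83.88°  ·
  (1,2): δ = 144.72°  ·
  (1,3): δ = 36.49°  ✓
  (1,4): δ = 11.66°  ✓
  (2,3): δ = 71.77°  ·
  (2,4): δ = 23.61°  ✓
  (3,4): δ = 131.85°  ·
antipodal pairs: 4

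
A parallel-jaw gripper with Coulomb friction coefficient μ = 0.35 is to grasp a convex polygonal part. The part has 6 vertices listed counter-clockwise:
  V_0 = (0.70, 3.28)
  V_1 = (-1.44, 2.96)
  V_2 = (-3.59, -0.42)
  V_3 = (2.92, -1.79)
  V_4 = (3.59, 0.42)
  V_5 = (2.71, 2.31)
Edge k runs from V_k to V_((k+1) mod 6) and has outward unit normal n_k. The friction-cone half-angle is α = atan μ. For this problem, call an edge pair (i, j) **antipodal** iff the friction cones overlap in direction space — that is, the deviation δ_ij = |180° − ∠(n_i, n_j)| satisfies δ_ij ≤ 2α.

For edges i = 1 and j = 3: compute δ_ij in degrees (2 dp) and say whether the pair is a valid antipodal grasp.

δ = 15.59°, valid

α = atan 0.35 = 19.29°;  2α = 38.58°
edge 1: e_1 = (-2.15, -3.38);  n_1 = (-0.8438, +0.5367)
edge 3: e_3 = (+0.67, +2.21);  n_3 = (+0.9570, -0.2901)
∠(n_1, n_3) = 164.41°
δ = |180° − 164.41°| = 15.59°
15.59° ≤ 2α = 38.58°  →  valid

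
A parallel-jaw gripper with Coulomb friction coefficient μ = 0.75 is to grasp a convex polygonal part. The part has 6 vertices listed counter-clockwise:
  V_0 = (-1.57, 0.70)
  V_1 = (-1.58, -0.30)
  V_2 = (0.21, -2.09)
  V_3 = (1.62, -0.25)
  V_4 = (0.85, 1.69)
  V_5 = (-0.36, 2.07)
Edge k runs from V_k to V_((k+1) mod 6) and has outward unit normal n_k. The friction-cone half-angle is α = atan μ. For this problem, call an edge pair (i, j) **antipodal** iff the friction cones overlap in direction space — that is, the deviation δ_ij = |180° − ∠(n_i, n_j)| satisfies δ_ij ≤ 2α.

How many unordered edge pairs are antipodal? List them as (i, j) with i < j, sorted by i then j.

count = 8; pairs: (0,2), (0,3), (0,4), (1,3), (1,4), (2,4), (2,5), (3,5)

α = atan 0.75 = 36.87°;  2α = 73.74°
n_0 = (-1.0000, +0.0100)
n_1 = (-0.7071, -0.7071)
n_2 = (+0.7937, -0.6083)
n_3 = (+0.9295, +0.3689)
n_4 = (+0.2996, +0.9541)
n_5 = (-0.7495, +0.6620)
  (0,1): δ = 134.43°  ·
  (0,2): δ = 36.89°  ✓
  (0,3): δ = 22.22°  ✓
  (0,4): δ = 73.14°  ✓
  (0,5): δ = 139.12°  ·
  (1,2): δ = 82.46°  ·
  (1,3): δ = 23.35°  ✓
  (1,4): δ = 27.57°  ✓
  (1,5): δ = 93.55°  ·
  (2,3): δ = 120.89°  ·
  (2,4): δ = 69.97°  ✓
  (2,5): δ = 3.99°  ✓
  (3,4): δ = 129.08°  ·
  (3,5): δ = 63.10°  ✓
  (4,5): δ = 114.02°  ·
antipodal pairs: 8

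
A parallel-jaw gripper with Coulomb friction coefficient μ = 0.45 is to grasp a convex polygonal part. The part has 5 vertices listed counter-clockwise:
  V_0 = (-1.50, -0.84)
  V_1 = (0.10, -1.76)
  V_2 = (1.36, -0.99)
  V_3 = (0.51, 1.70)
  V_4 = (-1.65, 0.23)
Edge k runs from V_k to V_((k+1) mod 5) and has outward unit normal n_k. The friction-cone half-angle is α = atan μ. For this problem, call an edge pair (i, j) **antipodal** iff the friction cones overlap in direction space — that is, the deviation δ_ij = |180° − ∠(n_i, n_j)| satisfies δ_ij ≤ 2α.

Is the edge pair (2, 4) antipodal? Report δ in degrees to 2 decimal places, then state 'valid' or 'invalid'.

α = atan 0.45 = 24.23°;  2α = 48.46°
edge 2: e_2 = (-0.85, +2.69);  n_2 = (+0.9535, +0.3013)
edge 4: e_4 = (+0.15, -1.07);  n_4 = (-0.9903, -0.1388)
∠(n_2, n_4) = 170.44°
δ = |180° − 170.44°| = 9.56°
9.56° ≤ 2α = 48.46°  →  valid

δ = 9.56°, valid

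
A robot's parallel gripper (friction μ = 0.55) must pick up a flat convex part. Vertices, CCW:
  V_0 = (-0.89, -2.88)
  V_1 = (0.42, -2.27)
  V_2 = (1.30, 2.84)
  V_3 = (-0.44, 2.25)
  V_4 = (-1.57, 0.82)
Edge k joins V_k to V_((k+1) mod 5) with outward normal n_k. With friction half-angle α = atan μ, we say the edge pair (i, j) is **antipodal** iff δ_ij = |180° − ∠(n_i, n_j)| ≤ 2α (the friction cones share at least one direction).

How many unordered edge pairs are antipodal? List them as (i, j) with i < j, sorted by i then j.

count = 4; pairs: (0,2), (0,3), (1,3), (1,4)

α = atan 0.55 = 28.81°;  2α = 57.62°
n_0 = (+0.4221, -0.9065)
n_1 = (+0.9855, -0.1697)
n_2 = (-0.3211, +0.9470)
n_3 = (-0.7846, +0.6200)
n_4 = (-0.9835, -0.1808)
  (0,1): δ = 124.74°  ·
  (0,2): δ = 6.24°  ✓
  (0,3): δ = 26.71°  ✓
  (0,4): δ = 75.44°  ·
  (1,2): δ = 61.50°  ·
  (1,3): δ = 28.54°  ✓
  (1,4): δ = 20.18°  ✓
  (2,3): δ = 147.05°  ·
  (2,4): δ = 98.32°  ·
  (3,4): δ = 131.27°  ·
antipodal pairs: 4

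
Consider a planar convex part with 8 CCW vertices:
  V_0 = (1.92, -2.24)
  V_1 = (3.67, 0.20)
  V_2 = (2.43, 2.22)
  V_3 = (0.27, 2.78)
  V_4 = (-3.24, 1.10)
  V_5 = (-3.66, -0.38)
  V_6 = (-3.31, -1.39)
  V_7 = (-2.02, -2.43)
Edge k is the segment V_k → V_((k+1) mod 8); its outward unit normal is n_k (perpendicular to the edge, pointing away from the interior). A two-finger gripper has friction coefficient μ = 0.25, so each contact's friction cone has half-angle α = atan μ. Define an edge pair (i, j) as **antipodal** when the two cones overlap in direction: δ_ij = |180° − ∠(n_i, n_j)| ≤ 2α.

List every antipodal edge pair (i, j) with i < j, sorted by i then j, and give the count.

count = 6; pairs: (0,4), (1,5), (1,6), (2,6), (2,7), (3,7)

α = atan 0.25 = 14.04°;  2α = 28.07°
n_0 = (+0.8126, -0.5828)
n_1 = (+0.8522, +0.5232)
n_2 = (+0.2510, +0.9680)
n_3 = (-0.4317, +0.9020)
n_4 = (-0.9620, +0.2730)
n_5 = (-0.9449, -0.3274)
n_6 = (-0.6276, -0.7785)
n_7 = (+0.0482, -0.9988)
  (0,1): δ = 112.81°  ·
  (0,2): δ = 68.89°  ·
  (0,3): δ = 28.77°  ·
  (0,4): δ = 19.81°  ✓
  (0,5): δ = 54.76°  ·
  (0,6): δ = 86.77°  ·
  (0,7): δ = 128.41°  ·
  (1,2): δ = 136.08°  ·
  (1,3): δ = 95.97°  ·
  (1,4): δ = 47.39°  ·
  (1,5): δ = 12.43°  ✓
  (1,6): δ = 19.58°  ✓
  (1,7): δ = 61.22°  ·
  (2,3): δ = 139.89°  ·
  (2,4): δ = 91.31°  ·
  (2,5): δ = 56.35°  ·
  (2,6): δ = 24.34°  ✓
  (2,7): δ = 17.30°  ✓
  (3,4): δ = 131.42°  ·
  (3,5): δ = 96.46°  ·
  (3,6): δ = 64.45°  ·
  (3,7): δ = 22.82°  ✓
  (4,5): δ = 145.04°  ·
  (4,6): δ = 113.03°  ·
  (4,7): δ = 71.40°  ·
  (5,6): δ = 147.99°  ·
  (5,7): δ = 106.35°  ·
  (6,7): δ = 138.36°  ·
antipodal pairs: 6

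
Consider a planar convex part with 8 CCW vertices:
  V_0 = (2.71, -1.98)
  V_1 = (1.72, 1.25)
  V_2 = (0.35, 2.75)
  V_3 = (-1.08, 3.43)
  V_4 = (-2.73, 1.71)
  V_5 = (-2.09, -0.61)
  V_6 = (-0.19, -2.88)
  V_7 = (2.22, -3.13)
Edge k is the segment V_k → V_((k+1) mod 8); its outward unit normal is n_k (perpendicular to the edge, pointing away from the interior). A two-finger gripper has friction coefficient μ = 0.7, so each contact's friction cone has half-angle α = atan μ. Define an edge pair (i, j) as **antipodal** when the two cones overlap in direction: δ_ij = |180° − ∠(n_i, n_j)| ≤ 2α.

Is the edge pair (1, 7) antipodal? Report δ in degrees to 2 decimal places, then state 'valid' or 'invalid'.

δ = 114.52°, invalid

α = atan 0.7 = 34.99°;  2α = 69.98°
edge 1: e_1 = (-1.37, +1.50);  n_1 = (+0.7384, +0.6744)
edge 7: e_7 = (+0.49, +1.15);  n_7 = (+0.9200, -0.3920)
∠(n_1, n_7) = 65.48°
δ = |180° − 65.48°| = 114.52°
114.52° > 2α = 69.98°  →  invalid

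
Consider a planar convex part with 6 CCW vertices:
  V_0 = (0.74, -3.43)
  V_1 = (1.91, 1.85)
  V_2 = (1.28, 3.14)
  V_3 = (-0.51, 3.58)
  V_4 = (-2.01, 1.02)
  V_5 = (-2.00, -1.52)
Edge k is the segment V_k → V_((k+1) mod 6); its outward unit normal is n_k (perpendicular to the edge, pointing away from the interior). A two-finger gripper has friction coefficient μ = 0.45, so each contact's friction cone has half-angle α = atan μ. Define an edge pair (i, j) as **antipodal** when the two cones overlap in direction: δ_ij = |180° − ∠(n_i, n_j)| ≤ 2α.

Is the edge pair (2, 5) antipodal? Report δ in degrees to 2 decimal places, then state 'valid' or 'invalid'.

α = atan 0.45 = 24.23°;  2α = 48.46°
edge 2: e_2 = (-1.79, +0.44);  n_2 = (+0.2387, +0.9711)
edge 5: e_5 = (+2.74, -1.91);  n_5 = (-0.5719, -0.8204)
∠(n_2, n_5) = 158.93°
δ = |180° − 158.93°| = 21.07°
21.07° ≤ 2α = 48.46°  →  valid

δ = 21.07°, valid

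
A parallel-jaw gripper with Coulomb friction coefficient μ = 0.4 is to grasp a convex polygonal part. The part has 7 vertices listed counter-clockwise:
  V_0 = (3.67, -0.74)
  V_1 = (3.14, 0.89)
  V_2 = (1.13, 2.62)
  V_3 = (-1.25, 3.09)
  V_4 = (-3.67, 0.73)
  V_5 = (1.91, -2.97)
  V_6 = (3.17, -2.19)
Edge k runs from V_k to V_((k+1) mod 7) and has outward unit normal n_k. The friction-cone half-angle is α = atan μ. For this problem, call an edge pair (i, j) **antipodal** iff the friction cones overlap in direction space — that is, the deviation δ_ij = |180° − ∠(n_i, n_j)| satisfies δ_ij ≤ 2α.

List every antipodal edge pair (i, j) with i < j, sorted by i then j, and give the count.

count = 6; pairs: (0,4), (1,4), (2,4), (2,5), (3,5), (3,6)

α = atan 0.4 = 21.80°;  2α = 43.60°
n_0 = (+0.9510, +0.3092)
n_1 = (+0.6523, +0.7579)
n_2 = (+0.1937, +0.9811)
n_3 = (-0.6982, +0.7159)
n_4 = (-0.5526, -0.8334)
n_5 = (+0.5264, -0.8503)
n_6 = (+0.9454, -0.3260)
  (0,1): δ = 148.73°  ·
  (0,2): δ = 119.18°  ·
  (0,3): δ = 63.73°  ·
  (0,4): δ = 38.44°  ✓
  (0,5): δ = 103.75°  ·
  (0,6): δ = 142.96°  ·
  (1,2): δ = 150.45°  ·
  (1,3): δ = 95.00°  ·
  (1,4): δ = 7.17°  ✓
  (1,5): δ = 72.48°  ·
  (1,6): δ = 111.69°  ·
  (2,3): δ = 124.55°  ·
  (2,4): δ = 22.38°  ✓
  (2,5): δ = 42.93°  ✓
  (2,6): δ = 82.15°  ·
  (3,4): δ = 77.83°  ·
  (3,5): δ = 12.52°  ✓
  (3,6): δ = 26.69°  ✓
  (4,5): δ = 114.69°  ·
  (4,6): δ = 75.48°  ·
  (5,6): δ = 140.79°  ·
antipodal pairs: 6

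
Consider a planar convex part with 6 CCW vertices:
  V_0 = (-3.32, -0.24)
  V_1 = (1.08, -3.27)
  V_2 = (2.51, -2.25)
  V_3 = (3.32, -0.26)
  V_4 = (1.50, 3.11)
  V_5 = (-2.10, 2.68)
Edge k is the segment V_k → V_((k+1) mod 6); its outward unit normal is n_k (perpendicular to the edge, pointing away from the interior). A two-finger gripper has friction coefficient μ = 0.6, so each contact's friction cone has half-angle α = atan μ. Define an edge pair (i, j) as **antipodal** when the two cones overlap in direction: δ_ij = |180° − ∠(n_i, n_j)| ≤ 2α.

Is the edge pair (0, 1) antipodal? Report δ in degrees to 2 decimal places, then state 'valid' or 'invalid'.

α = atan 0.6 = 30.96°;  2α = 61.93°
edge 0: e_0 = (+4.40, -3.03);  n_0 = (-0.5672, -0.8236)
edge 1: e_1 = (+1.43, +1.02);  n_1 = (+0.5807, -0.8141)
∠(n_0, n_1) = 70.05°
δ = |180° − 70.05°| = 109.95°
109.95° > 2α = 61.93°  →  invalid

δ = 109.95°, invalid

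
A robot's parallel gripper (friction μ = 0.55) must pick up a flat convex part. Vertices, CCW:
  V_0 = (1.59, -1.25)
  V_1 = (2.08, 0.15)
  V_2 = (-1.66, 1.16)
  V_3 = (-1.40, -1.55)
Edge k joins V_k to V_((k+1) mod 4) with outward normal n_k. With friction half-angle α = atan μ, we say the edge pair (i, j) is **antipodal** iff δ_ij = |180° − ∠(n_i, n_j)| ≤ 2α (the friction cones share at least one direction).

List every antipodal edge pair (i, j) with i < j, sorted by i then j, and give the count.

count = 2; pairs: (0,2), (1,3)

α = atan 0.55 = 28.81°;  2α = 57.62°
n_0 = (+0.9439, -0.3304)
n_1 = (+0.2607, +0.9654)
n_2 = (-0.9954, -0.0955)
n_3 = (+0.0998, -0.9950)
  (0,1): δ = 85.82°  ·
  (0,2): δ = 24.77°  ✓
  (0,3): δ = 115.02°  ·
  (1,2): δ = 69.41°  ·
  (1,3): δ = 20.84°  ✓
  (2,3): δ = 89.75°  ·
antipodal pairs: 2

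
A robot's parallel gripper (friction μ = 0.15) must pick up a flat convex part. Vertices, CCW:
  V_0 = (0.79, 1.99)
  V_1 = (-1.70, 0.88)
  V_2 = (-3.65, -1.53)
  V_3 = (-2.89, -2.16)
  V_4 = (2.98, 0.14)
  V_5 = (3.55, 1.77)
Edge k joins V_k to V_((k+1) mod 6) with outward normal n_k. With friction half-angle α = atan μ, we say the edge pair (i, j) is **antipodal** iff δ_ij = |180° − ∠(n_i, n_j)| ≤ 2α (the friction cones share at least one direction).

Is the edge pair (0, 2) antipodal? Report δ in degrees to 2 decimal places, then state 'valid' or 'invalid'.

δ = 63.68°, invalid

α = atan 0.15 = 8.53°;  2α = 17.06°
edge 0: e_0 = (-2.49, -1.11);  n_0 = (-0.4072, +0.9134)
edge 2: e_2 = (+0.76, -0.63);  n_2 = (-0.6382, -0.7699)
∠(n_0, n_2) = 116.32°
δ = |180° − 116.32°| = 63.68°
63.68° > 2α = 17.06°  →  invalid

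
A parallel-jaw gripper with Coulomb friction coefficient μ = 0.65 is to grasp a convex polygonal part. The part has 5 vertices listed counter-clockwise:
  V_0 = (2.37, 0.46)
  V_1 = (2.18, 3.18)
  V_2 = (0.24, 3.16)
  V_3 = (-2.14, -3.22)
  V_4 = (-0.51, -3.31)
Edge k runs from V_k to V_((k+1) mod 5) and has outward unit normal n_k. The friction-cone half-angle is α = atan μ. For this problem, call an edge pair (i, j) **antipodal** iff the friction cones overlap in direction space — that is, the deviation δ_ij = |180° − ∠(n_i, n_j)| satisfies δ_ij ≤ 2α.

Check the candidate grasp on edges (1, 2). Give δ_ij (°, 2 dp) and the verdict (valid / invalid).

α = atan 0.65 = 33.02°;  2α = 66.05°
edge 1: e_1 = (-1.94, -0.02);  n_1 = (-0.0103, +0.9999)
edge 2: e_2 = (-2.38, -6.38);  n_2 = (-0.9369, +0.3495)
∠(n_1, n_2) = 68.95°
δ = |180° − 68.95°| = 111.05°
111.05° > 2α = 66.05°  →  invalid

δ = 111.05°, invalid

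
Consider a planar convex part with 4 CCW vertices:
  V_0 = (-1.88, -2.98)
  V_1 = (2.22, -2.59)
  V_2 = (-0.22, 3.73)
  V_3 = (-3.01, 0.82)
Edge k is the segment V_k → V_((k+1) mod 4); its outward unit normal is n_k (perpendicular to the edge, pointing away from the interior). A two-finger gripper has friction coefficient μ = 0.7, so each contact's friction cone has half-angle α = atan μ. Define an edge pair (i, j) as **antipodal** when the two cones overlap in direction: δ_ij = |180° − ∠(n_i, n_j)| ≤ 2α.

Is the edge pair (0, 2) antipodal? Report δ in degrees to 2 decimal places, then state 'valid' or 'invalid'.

δ = 40.77°, valid

α = atan 0.7 = 34.99°;  2α = 69.98°
edge 0: e_0 = (+4.10, +0.39);  n_0 = (+0.0947, -0.9955)
edge 2: e_2 = (-2.79, -2.91);  n_2 = (-0.7218, +0.6921)
∠(n_0, n_2) = 139.23°
δ = |180° − 139.23°| = 40.77°
40.77° ≤ 2α = 69.98°  →  valid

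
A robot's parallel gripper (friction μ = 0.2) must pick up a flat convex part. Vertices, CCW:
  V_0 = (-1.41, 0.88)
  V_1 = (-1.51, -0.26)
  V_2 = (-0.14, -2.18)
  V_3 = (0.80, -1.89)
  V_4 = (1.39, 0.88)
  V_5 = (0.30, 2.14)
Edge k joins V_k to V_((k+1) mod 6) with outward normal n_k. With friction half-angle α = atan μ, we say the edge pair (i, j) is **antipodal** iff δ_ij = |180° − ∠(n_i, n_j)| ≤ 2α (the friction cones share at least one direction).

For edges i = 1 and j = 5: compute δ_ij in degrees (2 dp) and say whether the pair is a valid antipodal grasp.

δ = 90.87°, invalid

α = atan 0.2 = 11.31°;  2α = 22.62°
edge 1: e_1 = (+1.37, -1.92);  n_1 = (-0.8140, -0.5808)
edge 5: e_5 = (-1.71, -1.26);  n_5 = (-0.5932, +0.8051)
∠(n_1, n_5) = 89.13°
δ = |180° − 89.13°| = 90.87°
90.87° > 2α = 22.62°  →  invalid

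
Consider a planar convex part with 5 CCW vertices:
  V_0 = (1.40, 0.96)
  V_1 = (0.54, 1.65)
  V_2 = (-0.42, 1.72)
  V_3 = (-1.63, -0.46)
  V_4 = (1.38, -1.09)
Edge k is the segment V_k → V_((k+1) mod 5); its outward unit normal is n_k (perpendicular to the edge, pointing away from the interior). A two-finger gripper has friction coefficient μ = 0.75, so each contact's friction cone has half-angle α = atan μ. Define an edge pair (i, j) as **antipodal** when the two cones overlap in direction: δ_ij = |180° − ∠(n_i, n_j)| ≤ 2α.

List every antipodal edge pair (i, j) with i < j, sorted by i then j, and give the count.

α = atan 0.75 = 36.87°;  2α = 73.74°
n_0 = (+0.6258, +0.7800)
n_1 = (+0.0727, +0.9974)
n_2 = (-0.8743, +0.4853)
n_3 = (-0.2049, -0.9788)
n_4 = (+1.0000, -0.0098)
  (0,1): δ = 145.43°  ·
  (0,2): δ = 80.29°  ·
  (0,3): δ = 26.92°  ✓
  (0,4): δ = 128.18°  ·
  (1,2): δ = 114.86°  ·
  (1,3): δ = 7.65°  ✓
  (1,4): δ = 93.61°  ·
  (2,3): δ = 72.79°  ✓
  (2,4): δ = 28.47°  ✓
  (3,4): δ = 78.74°  ·
antipodal pairs: 4

count = 4; pairs: (0,3), (1,3), (2,3), (2,4)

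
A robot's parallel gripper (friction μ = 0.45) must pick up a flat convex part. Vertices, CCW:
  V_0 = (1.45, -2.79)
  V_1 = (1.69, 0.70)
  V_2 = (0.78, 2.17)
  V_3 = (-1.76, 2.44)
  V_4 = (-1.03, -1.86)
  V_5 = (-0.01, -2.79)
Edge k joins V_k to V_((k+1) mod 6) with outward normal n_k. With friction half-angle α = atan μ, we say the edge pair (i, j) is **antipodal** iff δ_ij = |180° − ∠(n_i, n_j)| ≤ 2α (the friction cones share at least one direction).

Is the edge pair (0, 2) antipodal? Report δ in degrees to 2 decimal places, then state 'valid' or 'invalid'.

δ = 92.13°, invalid

α = atan 0.45 = 24.23°;  2α = 48.46°
edge 0: e_0 = (+0.24, +3.49);  n_0 = (+0.9976, -0.0686)
edge 2: e_2 = (-2.54, +0.27);  n_2 = (+0.1057, +0.9944)
∠(n_0, n_2) = 87.87°
δ = |180° − 87.87°| = 92.13°
92.13° > 2α = 48.46°  →  invalid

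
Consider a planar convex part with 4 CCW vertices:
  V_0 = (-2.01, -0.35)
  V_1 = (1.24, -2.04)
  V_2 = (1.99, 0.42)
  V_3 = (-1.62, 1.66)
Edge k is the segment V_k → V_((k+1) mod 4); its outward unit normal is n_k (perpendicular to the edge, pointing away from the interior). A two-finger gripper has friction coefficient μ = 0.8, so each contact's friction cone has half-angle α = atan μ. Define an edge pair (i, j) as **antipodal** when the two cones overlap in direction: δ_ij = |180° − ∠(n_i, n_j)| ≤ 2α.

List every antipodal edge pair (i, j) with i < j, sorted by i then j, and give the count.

count = 2; pairs: (0,2), (1,3)

α = atan 0.8 = 38.66°;  2α = 77.32°
n_0 = (-0.4614, -0.8872)
n_1 = (+0.9565, -0.2916)
n_2 = (+0.3249, +0.9458)
n_3 = (-0.9817, +0.1905)
  (0,1): δ = 79.48°  ·
  (0,2): δ = 8.52°  ✓
  (0,3): δ = 106.49°  ·
  (1,2): δ = 92.00°  ·
  (1,3): δ = 5.97°  ✓
  (2,3): δ = 82.02°  ·
antipodal pairs: 2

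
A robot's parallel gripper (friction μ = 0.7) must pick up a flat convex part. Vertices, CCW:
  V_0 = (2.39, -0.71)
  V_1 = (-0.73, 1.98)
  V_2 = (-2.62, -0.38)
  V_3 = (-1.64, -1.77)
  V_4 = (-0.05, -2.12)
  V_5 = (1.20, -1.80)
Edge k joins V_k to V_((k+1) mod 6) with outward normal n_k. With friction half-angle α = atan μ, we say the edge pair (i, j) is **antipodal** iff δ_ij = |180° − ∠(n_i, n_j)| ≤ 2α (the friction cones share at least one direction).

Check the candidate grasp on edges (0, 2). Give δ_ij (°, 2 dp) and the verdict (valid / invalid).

δ = 14.05°, valid

α = atan 0.7 = 34.99°;  2α = 69.98°
edge 0: e_0 = (-3.12, +2.69);  n_0 = (+0.6530, +0.7574)
edge 2: e_2 = (+0.98, -1.39);  n_2 = (-0.8173, -0.5762)
∠(n_0, n_2) = 165.95°
δ = |180° − 165.95°| = 14.05°
14.05° ≤ 2α = 69.98°  →  valid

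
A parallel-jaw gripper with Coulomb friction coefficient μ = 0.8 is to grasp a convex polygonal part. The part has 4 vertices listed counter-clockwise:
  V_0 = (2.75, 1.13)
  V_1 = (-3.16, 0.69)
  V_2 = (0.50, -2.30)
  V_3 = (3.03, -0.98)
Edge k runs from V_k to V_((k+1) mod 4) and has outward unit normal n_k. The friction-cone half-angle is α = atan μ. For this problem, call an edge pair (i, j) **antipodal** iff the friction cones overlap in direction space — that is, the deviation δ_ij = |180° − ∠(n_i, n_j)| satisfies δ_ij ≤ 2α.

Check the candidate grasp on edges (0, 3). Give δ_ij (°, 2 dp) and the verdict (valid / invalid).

α = atan 0.8 = 38.66°;  2α = 77.32°
edge 0: e_0 = (-5.91, -0.44);  n_0 = (-0.0742, +0.9972)
edge 3: e_3 = (-0.28, +2.11);  n_3 = (+0.9913, +0.1315)
∠(n_0, n_3) = 86.70°
δ = |180° − 86.70°| = 93.30°
93.30° > 2α = 77.32°  →  invalid

δ = 93.30°, invalid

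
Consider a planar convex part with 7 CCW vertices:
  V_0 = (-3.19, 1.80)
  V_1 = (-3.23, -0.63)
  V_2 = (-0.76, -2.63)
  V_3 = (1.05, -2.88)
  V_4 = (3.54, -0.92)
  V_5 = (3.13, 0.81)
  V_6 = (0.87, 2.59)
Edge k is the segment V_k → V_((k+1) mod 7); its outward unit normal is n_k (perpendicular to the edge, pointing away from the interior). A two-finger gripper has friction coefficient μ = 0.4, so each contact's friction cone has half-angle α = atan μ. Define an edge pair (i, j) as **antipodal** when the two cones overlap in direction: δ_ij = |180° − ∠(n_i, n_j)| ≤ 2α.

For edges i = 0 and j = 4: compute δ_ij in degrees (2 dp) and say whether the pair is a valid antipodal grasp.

δ = 14.28°, valid

α = atan 0.4 = 21.80°;  2α = 43.60°
edge 0: e_0 = (-0.04, -2.43);  n_0 = (-0.9999, +0.0165)
edge 4: e_4 = (-0.41, +1.73);  n_4 = (+0.9730, +0.2306)
∠(n_0, n_4) = 165.72°
δ = |180° − 165.72°| = 14.28°
14.28° ≤ 2α = 43.60°  →  valid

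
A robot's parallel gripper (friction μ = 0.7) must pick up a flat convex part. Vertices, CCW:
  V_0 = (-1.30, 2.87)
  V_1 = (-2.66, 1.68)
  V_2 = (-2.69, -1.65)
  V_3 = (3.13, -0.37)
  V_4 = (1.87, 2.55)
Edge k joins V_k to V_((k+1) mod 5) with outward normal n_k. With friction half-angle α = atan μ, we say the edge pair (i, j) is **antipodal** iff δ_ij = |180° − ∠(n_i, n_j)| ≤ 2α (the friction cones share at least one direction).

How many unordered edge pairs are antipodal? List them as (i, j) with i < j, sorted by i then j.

α = atan 0.7 = 34.99°;  2α = 69.98°
n_0 = (-0.6585, +0.7526)
n_1 = (-1.0000, +0.0090)
n_2 = (+0.2148, -0.9767)
n_3 = (+0.9182, +0.3962)
n_4 = (+0.1004, +0.9949)
  (0,1): δ = 131.70°  ·
  (0,2): δ = 28.78°  ✓
  (0,3): δ = 72.15°  ·
  (0,4): δ = 133.05°  ·
  (1,2): δ = 77.08°  ·
  (1,3): δ = 23.86°  ✓
  (1,4): δ = 84.75°  ·
  (2,3): δ = 79.06°  ·
  (2,4): δ = 18.17°  ✓
  (3,4): δ = 119.10°  ·
antipodal pairs: 3

count = 3; pairs: (0,2), (1,3), (2,4)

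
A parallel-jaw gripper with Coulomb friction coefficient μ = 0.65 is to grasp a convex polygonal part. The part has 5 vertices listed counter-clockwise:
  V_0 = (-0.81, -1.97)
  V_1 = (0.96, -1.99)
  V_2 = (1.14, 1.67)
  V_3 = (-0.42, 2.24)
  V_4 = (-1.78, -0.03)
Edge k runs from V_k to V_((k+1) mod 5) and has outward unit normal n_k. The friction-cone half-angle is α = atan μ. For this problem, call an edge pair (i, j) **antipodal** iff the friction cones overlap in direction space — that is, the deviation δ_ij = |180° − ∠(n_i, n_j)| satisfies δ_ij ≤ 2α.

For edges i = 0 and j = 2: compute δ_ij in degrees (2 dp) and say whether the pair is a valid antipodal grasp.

α = atan 0.65 = 33.02°;  2α = 66.05°
edge 0: e_0 = (+1.77, -0.02);  n_0 = (-0.0113, -0.9999)
edge 2: e_2 = (-1.56, +0.57);  n_2 = (+0.3432, +0.9393)
∠(n_0, n_2) = 160.58°
δ = |180° − 160.58°| = 19.42°
19.42° ≤ 2α = 66.05°  →  valid

δ = 19.42°, valid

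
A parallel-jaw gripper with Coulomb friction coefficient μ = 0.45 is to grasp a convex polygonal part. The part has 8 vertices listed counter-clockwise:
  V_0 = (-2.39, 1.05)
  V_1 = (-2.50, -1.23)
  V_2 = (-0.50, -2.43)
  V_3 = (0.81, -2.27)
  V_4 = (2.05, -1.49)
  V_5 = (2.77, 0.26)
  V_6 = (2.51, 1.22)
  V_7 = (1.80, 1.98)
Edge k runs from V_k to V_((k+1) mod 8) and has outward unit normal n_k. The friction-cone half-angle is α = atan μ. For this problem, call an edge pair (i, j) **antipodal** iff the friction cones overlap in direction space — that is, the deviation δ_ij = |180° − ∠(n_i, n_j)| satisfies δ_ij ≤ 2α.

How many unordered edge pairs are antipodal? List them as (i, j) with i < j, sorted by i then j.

α = atan 0.45 = 24.23°;  2α = 48.46°
n_0 = (-0.9988, +0.0482)
n_1 = (-0.5145, -0.8575)
n_2 = (+0.1212, -0.9926)
n_3 = (+0.5325, -0.8465)
n_4 = (+0.9248, -0.3805)
n_5 = (+0.9652, +0.2614)
n_6 = (+0.7307, +0.6827)
n_7 = (-0.2167, +0.9762)
  (0,1): δ = 118.20°  ·
  (0,2): δ = 80.27°  ·
  (0,3): δ = 55.07°  ·
  (0,4): δ = 19.60°  ✓
  (0,5): δ = 17.92°  ✓
  (0,6): δ = 45.81°  ✓
  (0,7): δ = 105.28°  ·
  (1,2): δ = 142.07°  ·
  (1,3): δ = 116.87°  ·
  (1,4): δ = 81.40°  ·
  (1,5): δ = 43.88°  ✓
  (1,6): δ = 15.98°  ✓
  (1,7): δ = 43.48°  ✓
  (2,3): δ = 154.79°  ·
  (2,4): δ = 119.33°  ·
  (2,5): δ = 81.81°  ·
  (2,6): δ = 53.91°  ·
  (2,7): δ = 5.55°  ✓
  (3,4): δ = 144.53°  ·
  (3,5): δ = 107.02°  ·
  (3,6): δ = 79.12°  ·
  (3,7): δ = 19.66°  ✓
  (4,5): δ = 142.48°  ·
  (4,6): δ = 114.58°  ·
  (4,7): δ = 55.12°  ·
  (5,6): δ = 152.10°  ·
  (5,7): δ = 92.64°  ·
  (6,7): δ = 120.54°  ·
antipodal pairs: 8

count = 8; pairs: (0,4), (0,5), (0,6), (1,5), (1,6), (1,7), (2,7), (3,7)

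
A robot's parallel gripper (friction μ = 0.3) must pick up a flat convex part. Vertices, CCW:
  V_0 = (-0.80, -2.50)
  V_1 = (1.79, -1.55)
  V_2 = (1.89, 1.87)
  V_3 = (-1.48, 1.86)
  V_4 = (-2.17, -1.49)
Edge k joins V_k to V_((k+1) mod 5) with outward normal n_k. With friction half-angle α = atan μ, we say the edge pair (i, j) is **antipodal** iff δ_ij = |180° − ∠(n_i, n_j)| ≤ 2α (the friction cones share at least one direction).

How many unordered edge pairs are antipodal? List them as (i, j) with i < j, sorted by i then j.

count = 2; pairs: (0,2), (1,3)

α = atan 0.3 = 16.70°;  2α = 33.40°
n_0 = (+0.3444, -0.9388)
n_1 = (+0.9996, -0.0292)
n_2 = (-0.0030, +1.0000)
n_3 = (-0.9794, +0.2017)
n_4 = (-0.5934, -0.8049)
  (0,1): δ = 111.82°  ·
  (0,2): δ = 19.97°  ✓
  (0,3): δ = 58.22°  ·
  (0,4): δ = 123.46°  ·
  (1,2): δ = 88.16°  ·
  (1,3): δ = 9.96°  ✓
  (1,4): δ = 55.28°  ·
  (2,3): δ = 101.81°  ·
  (2,4): δ = 36.57°  ·
  (3,4): δ = 114.76°  ·
antipodal pairs: 2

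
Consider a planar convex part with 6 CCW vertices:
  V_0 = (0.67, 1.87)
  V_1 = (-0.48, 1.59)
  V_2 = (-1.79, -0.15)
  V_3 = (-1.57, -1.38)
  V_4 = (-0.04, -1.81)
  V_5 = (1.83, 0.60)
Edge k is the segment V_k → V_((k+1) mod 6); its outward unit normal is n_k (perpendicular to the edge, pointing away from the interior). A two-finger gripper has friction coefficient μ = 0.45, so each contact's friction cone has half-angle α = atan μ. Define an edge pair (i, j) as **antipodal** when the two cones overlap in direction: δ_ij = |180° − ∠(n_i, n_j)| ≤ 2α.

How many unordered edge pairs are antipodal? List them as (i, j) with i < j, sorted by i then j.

α = atan 0.45 = 24.23°;  2α = 48.46°
n_0 = (-0.2366, +0.9716)
n_1 = (-0.7989, +0.6015)
n_2 = (-0.9844, -0.1761)
n_3 = (-0.2706, -0.9627)
n_4 = (+0.7901, -0.6130)
n_5 = (+0.7384, +0.6744)
  (0,1): δ = 140.66°  ·
  (0,2): δ = 93.54°  ·
  (0,3): δ = 29.38°  ✓
  (0,4): δ = 38.51°  ✓
  (0,5): δ = 118.72°  ·
  (1,2): δ = 132.88°  ·
  (1,3): δ = 68.72°  ·
  (1,4): δ = 0.83°  ✓
  (1,5): δ = 79.38°  ·
  (2,3): δ = 115.84°  ·
  (2,4): δ = 47.95°  ✓
  (2,5): δ = 32.27°  ✓
  (3,4): δ = 112.11°  ·
  (3,5): δ = 31.89°  ✓
  (4,5): δ = 99.78°  ·
antipodal pairs: 6

count = 6; pairs: (0,3), (0,4), (1,4), (2,4), (2,5), (3,5)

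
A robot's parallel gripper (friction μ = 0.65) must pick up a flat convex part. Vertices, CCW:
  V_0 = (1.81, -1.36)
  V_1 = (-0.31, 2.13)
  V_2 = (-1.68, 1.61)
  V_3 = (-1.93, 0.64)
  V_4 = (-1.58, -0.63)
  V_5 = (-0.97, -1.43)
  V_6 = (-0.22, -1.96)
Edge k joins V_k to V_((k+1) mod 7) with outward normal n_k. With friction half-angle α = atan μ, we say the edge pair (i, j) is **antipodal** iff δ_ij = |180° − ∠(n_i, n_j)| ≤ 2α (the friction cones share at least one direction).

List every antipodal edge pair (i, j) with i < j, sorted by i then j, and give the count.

α = atan 0.65 = 33.02°;  2α = 66.05°
n_0 = (+0.8547, +0.5192)
n_1 = (-0.3549, +0.9349)
n_2 = (-0.9684, +0.2496)
n_3 = (-0.9641, -0.2657)
n_4 = (-0.7952, -0.6063)
n_5 = (-0.5771, -0.8167)
n_6 = (+0.2834, -0.9590)
  (0,1): δ = 100.49°  ·
  (0,2): δ = 45.73°  ✓
  (0,3): δ = 15.87°  ✓
  (0,4): δ = 6.05°  ✓
  (0,5): δ = 23.48°  ✓
  (0,6): δ = 75.19°  ·
  (1,2): δ = 125.24°  ·
  (1,3): δ = 95.38°  ·
  (1,4): δ = 73.46°  ·
  (1,5): δ = 56.03°  ✓
  (1,6): δ = 4.32°  ✓
  (2,3): δ = 150.14°  ·
  (2,4): δ = 128.22°  ·
  (2,5): δ = 110.80°  ·
  (2,6): δ = 59.08°  ✓
  (3,4): δ = 158.08°  ·
  (3,5): δ = 140.66°  ·
  (3,6): δ = 88.94°  ·
  (4,5): δ = 162.57°  ·
  (4,6): δ = 110.86°  ·
  (5,6): δ = 128.29°  ·
antipodal pairs: 7

count = 7; pairs: (0,2), (0,3), (0,4), (0,5), (1,5), (1,6), (2,6)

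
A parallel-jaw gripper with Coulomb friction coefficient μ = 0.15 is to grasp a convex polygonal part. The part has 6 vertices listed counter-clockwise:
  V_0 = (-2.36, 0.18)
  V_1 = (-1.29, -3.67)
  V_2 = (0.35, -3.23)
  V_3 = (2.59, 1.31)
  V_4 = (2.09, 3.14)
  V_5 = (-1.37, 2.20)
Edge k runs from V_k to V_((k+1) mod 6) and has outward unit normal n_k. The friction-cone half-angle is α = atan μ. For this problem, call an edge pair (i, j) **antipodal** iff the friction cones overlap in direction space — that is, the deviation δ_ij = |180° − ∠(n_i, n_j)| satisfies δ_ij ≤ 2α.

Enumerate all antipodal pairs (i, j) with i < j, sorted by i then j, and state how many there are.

count = 3; pairs: (0,3), (1,4), (2,5)

α = atan 0.15 = 8.53°;  2α = 17.06°
n_0 = (-0.9635, -0.2678)
n_1 = (+0.2591, -0.9658)
n_2 = (+0.8968, -0.4425)
n_3 = (+0.9646, +0.2636)
n_4 = (-0.2622, +0.9650)
n_5 = (-0.8980, +0.4401)
  (0,1): δ = 90.51°  ·
  (0,2): δ = 41.79°  ·
  (0,3): δ = 0.25°  ✓
  (0,4): δ = 89.67°  ·
  (0,5): δ = 138.36°  ·
  (1,2): δ = 131.28°  ·
  (1,3): δ = 89.74°  ·
  (1,4): δ = 0.18°  ✓
  (1,5): δ = 48.87°  ·
  (2,3): δ = 138.46°  ·
  (2,4): δ = 48.54°  ·
  (2,5): δ = 0.15°  ✓
  (3,4): δ = 90.08°  ·
  (3,5): δ = 41.39°  ·
  (4,5): δ = 131.31°  ·
antipodal pairs: 3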